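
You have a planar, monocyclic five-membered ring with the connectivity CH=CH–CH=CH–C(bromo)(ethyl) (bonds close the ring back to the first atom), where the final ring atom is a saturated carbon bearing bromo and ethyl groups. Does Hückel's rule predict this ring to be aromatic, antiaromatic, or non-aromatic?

The C(bromo)(ethyl) position has four σ bonds — that saturated carbon is sp³ and has no p orbital in the ring π system — so the cyclic conjugation is interrupted.
Broken conjugation rules out both aromaticity and antiaromaticity.

Non-aromatic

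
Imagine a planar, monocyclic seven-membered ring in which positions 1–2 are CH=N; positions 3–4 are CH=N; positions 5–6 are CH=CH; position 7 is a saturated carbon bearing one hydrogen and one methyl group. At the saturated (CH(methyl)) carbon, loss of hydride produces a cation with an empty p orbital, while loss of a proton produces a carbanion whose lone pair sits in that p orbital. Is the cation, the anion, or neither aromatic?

The cation

Once that carbon is sp², every ring atom has a p orbital and both ions are fully conjugated.
Cation: 3 × 2 + 0 = 6 π electrons → 4(1)+2, aromatic.
Anion: 3 × 2 + 2 = 8 π electrons → 4(2), antiaromatic.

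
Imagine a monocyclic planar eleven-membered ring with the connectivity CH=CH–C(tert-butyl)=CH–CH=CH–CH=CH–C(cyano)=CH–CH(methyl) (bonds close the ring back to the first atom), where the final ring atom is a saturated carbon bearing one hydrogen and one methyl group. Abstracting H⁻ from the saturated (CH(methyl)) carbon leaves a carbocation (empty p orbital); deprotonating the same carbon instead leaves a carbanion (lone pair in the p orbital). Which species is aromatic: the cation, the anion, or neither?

The cation

Both ions have a continuous loop of p orbitals — each ring atom is sp².
Cation: 5 × 2 + 0 = 10 π electrons → 4(2)+2, aromatic.
Anion: 5 × 2 + 2 = 12 π electrons → 4(3), antiaromatic.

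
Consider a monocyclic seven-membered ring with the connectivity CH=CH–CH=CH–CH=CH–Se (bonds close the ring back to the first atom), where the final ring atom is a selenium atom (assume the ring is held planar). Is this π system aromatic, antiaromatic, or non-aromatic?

The p orbitals form a continuous loop: each doubly-bonded ring atom is sp² with one p-orbital electron; the selenium donates one lone pair from its p orbital. The ring is fully conjugated.
Tallying contributions gives 3 × 2 = 6 from the double-bond units + 2 from the Se atom = 8.
8 = 4(2); a planar, fully conjugated 4n system is antiaromatic.

Antiaromatic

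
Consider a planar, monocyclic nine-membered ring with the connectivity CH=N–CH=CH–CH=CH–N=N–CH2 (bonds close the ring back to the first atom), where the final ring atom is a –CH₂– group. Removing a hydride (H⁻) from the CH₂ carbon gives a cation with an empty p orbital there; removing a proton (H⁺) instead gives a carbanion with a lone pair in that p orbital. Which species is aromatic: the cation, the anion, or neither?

In both ions every ring atom is sp² and contributes a p orbital, so both rings are fully conjugated.
Cation: 4 × 2 + 0 = 8 π electrons → 4(2), antiaromatic.
Anion: 4 × 2 + 2 = 10 π electrons → 4(2)+2, aromatic.

The anion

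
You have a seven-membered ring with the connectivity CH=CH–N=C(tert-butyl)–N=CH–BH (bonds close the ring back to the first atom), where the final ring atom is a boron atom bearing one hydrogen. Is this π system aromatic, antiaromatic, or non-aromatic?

The p orbitals form a continuous loop: the double-bond atoms are sp², each contributing one p electron; each sp² =N– keeps its lone pair in-plane and puts one electron into the π system; the boron has an empty p orbital. The ring is fully conjugated.
Tallying contributions gives 3 × 2 = 6 from the double-bond units + 0 from the BH atom = 6.
With 6 π electrons (n = 1), the Hückel 4n+2 condition holds.

Aromatic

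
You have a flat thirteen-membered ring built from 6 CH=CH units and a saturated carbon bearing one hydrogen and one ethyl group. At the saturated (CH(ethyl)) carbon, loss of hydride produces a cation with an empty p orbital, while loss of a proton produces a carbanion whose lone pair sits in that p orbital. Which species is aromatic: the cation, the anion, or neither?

The anion

In either ion the ring is fully conjugated: every atom, including the new sp² carbon, supplies a p orbital.
Cation: 6 × 2 + 0 = 12 π electrons → 4(3), antiaromatic.
Anion: 6 × 2 + 2 = 14 π electrons → 4(3)+2, aromatic.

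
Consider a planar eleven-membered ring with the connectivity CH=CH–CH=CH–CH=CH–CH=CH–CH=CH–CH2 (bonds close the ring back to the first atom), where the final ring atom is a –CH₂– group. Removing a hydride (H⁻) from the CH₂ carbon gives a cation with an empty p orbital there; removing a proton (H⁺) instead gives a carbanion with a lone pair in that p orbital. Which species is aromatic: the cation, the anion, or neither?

In either ion the ring is fully conjugated: every atom, including the new sp² carbon, supplies a p orbital.
Cation: 5 × 2 + 0 = 10 π electrons → 4(2)+2, aromatic.
Anion: 5 × 2 + 2 = 12 π electrons → 4(3), antiaromatic.

The cation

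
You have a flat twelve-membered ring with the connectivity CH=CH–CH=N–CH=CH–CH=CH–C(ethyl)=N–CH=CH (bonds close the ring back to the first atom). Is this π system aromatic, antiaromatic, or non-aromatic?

Check conjugation: each doubly-bonded ring atom is sp² with one p-orbital electron; each =N– nitrogen is pyridine-type (lone pair in the sp² plane, one electron in the p orbital) — every position has a p orbital, so the cyclic π system is continuous.
Tallying contributions gives 6 × 2 = 12 from the 6 double-bond units.
12 is a 4n count (n = 3), so the planar conjugated ring is antiaromatic.

Antiaromatic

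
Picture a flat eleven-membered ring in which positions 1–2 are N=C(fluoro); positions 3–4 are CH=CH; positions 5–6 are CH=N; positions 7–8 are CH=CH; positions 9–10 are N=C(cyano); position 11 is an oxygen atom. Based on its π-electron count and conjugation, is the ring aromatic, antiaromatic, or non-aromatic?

Antiaromatic

All ring atoms are sp² and supply a p orbital to the ring (every atom in a ring double bond is sp² and brings one electron to the p orbital; the doubly-bonded nitrogens are pyridine-type — their lone pairs lie in the ring plane, leaving one electron in the p orbital; the oxygen donates one lone pair from its p orbital); the conjugation is uninterrupted.
Adding the contributions, 5 × 2 = 10 from the double-bond units + 2 from the O atom = 12.
12 = 4(3); a planar, fully conjugated 4n system is antiaromatic.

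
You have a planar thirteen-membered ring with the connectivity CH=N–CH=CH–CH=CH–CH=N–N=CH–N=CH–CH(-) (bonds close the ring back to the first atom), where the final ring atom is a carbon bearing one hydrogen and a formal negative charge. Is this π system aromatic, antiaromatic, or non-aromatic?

Aromatic

Check conjugation: the double-bond atoms are sp², each contributing one p electron; each =N– nitrogen is pyridine-type (lone pair in the sp² plane, one electron in the p orbital); the carbanion's lone pair occupies the p orbital — every position has a p orbital, so the cyclic π system is continuous.
Tallying contributions gives 6 × 2 = 12 from the double-bond units + 2 from the CH(-) atom = 14.
With 14 π electrons (n = 3), the Hückel 4n+2 condition holds.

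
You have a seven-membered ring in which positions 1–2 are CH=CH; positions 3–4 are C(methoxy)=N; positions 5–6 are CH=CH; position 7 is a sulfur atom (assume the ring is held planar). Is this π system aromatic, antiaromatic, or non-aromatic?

The p orbitals form a continuous loop: the double-bond atoms are sp², each contributing one p electron; each sp² =N– keeps its lone pair in-plane and puts one electron into the π system; the sulfur donates one lone pair from its p orbital. The ring is fully conjugated.
Adding the contributions, 3 × 2 = 6 from the double-bond units + 2 from the S atom = 8.
With 8 = 4·2 π electrons, Hückel's rule classifies the planar ring as antiaromatic.

Antiaromatic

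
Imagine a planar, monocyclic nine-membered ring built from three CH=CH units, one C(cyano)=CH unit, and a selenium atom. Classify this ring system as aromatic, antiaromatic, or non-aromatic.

Aromatic

The p orbitals form a continuous loop: the double-bond atoms are sp², each contributing one p electron; the selenium donates one lone pair from its p orbital. The ring is fully conjugated.
Adding the contributions, 4 × 2 = 8 from the double-bond units + 2 from the Se atom = 10.
Since 10 = 4·2 + 2, the ring meets the 4n+2 criterion.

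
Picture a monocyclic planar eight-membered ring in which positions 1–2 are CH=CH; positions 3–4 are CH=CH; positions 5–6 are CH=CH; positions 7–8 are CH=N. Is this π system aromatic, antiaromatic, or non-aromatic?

Antiaromatic

Every ring atom contributes a p orbital perpendicular to the ring (every atom in a ring double bond is sp² and brings one electron to the p orbital; the doubly-bonded nitrogens are pyridine-type — their lone pairs lie in the ring plane, leaving one electron in the p orbital), so the π system is cyclic and fully conjugated.
Counting π electrons: 4 × 2 = 8 from the 4 double-bond units.
8 is a 4n count (n = 2), so the planar conjugated ring is antiaromatic.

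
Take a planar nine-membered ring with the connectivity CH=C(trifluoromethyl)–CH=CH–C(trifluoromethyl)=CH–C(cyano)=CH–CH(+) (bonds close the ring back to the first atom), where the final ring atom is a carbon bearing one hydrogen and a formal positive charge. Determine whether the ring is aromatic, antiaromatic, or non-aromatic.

Antiaromatic

All ring atoms are sp² and supply a p orbital to the ring (every atom in a ring double bond is sp² and brings one electron to the p orbital; the carbocation has an empty p orbital); the conjugation is uninterrupted.
Adding the contributions, 4 × 2 = 8 from the double-bond units + 0 from the CH(+) atom = 8.
With 8 = 4·2 π electrons, Hückel's rule classifies the planar ring as antiaromatic.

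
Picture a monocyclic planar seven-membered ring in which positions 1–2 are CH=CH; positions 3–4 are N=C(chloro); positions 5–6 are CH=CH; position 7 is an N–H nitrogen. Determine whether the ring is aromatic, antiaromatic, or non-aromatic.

Antiaromatic

All ring atoms are sp² and supply a p orbital to the ring (the double-bond atoms are sp², each contributing one p electron; each sp² =N– keeps its lone pair in-plane and puts one electron into the π system; the pyrrole-type nitrogen donates its lone pair from the p orbital); the conjugation is uninterrupted.
π-electron count: 3 × 2 = 6 from the double-bond units + 2 from the NH atom = 8.
A 4n π count (8, n = 2) in a planar conjugated ring means antiaromatic.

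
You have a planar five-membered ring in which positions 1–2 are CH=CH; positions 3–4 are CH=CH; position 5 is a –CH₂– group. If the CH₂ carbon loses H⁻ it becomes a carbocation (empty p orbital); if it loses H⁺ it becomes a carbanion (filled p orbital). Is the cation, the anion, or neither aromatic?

In either ion the ring is fully conjugated: every atom, including the new sp² carbon, supplies a p orbital.
Cation: 2 × 2 + 0 = 4 π electrons → 4(1), antiaromatic.
Anion: 2 × 2 + 2 = 6 π electrons → 4(1)+2, aromatic.

The anion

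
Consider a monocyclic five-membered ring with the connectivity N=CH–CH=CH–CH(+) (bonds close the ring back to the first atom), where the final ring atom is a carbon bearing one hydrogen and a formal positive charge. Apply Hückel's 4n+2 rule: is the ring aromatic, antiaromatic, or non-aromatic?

Every ring atom contributes a p orbital perpendicular to the ring (every atom in a ring double bond is sp² and brings one electron to the p orbital; each sp² =N– keeps its lone pair in-plane and puts one electron into the π system; the carbocation has an empty p orbital), so the π system is cyclic and fully conjugated.
Adding the contributions, 2 × 2 = 4 from the double-bond units + 0 from the CH(+) atom = 4.
A 4n π count (4, n = 1) in a planar conjugated ring means antiaromatic.

Antiaromatic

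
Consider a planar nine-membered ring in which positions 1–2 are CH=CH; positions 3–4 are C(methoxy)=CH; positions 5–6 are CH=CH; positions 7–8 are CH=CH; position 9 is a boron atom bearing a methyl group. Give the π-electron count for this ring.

8

Check conjugation: every atom in a ring double bond is sp² and brings one electron to the p orbital; the boron has an empty p orbital — every position has a p orbital, so the cyclic π system is continuous.
π-electron count: 4 × 2 = 8 from the double-bond units + 0 from the B(methyl) atom = 8.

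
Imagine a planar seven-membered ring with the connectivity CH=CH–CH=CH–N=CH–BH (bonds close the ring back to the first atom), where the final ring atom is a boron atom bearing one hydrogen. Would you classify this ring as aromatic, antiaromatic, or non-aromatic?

Check conjugation: the double-bond atoms are sp², each contributing one p electron; each =N– nitrogen is pyridine-type (lone pair in the sp² plane, one electron in the p orbital); the boron has an empty p orbital — every position has a p orbital, so the cyclic π system is continuous.
Tallying contributions gives 3 × 2 = 6 from the double-bond units + 0 from the BH atom = 6.
6 = 4(1) + 2, which satisfies Hückel's 4n+2 rule.

Aromatic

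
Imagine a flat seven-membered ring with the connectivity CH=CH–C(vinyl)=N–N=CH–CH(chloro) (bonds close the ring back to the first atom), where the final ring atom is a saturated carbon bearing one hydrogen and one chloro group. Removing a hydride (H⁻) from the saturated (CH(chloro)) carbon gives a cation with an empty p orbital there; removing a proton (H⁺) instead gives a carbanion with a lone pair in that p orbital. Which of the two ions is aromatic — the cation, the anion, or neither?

In both ions every ring atom is sp² and contributes a p orbital, so both rings are fully conjugated.
Cation: 3 × 2 + 0 = 6 π electrons → 4(1)+2, aromatic.
Anion: 3 × 2 + 2 = 8 π electrons → 4(2), antiaromatic.

The cation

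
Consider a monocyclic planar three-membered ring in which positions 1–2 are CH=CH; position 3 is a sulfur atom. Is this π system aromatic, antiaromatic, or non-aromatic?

Check conjugation: each doubly-bonded ring atom is sp² with one p-orbital electron; the sulfur donates one lone pair from its p orbital — every position has a p orbital, so the cyclic π system is continuous.
Counting π electrons: 1 × 2 = 2 from the double-bond unit + 2 from the S atom = 4.
4 is a 4n count (n = 1), so the planar conjugated ring is antiaromatic.

Antiaromatic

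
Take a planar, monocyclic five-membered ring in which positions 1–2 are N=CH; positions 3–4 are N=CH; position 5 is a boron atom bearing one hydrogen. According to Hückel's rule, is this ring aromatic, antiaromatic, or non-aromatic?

Antiaromatic

The p orbitals form a continuous loop: each doubly-bonded ring atom is sp² with one p-orbital electron; the doubly-bonded nitrogens are pyridine-type — their lone pairs lie in the ring plane, leaving one electron in the p orbital; the boron has an empty p orbital. The ring is fully conjugated.
Tallying contributions gives 2 × 2 = 4 from the double-bond units + 0 from the BH atom = 4.
A 4n π count (4, n = 1) in a planar conjugated ring means antiaromatic.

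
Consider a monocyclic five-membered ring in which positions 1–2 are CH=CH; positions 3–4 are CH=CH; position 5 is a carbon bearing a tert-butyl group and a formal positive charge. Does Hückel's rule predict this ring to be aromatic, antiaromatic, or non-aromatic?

Antiaromatic

All ring atoms are sp² and supply a p orbital to the ring (the double-bond atoms are sp², each contributing one p electron; the carbocation has an empty p orbital); the conjugation is uninterrupted.
π-electron count: 2 × 2 = 4 from the double-bond units + 0 from the C(tert-butyl)(+) atom = 4.
With 4 = 4·1 π electrons, Hückel's rule classifies the planar ring as antiaromatic.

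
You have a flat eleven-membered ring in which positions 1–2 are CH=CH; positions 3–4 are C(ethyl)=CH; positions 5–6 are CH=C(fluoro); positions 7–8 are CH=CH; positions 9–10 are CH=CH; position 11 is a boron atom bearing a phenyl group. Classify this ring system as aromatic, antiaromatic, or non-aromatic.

Every ring atom contributes a p orbital perpendicular to the ring (the double-bond atoms are sp², each contributing one p electron; the boron has an empty p orbital), so the π system is cyclic and fully conjugated.
Adding the contributions, 5 × 2 = 10 from the double-bond units + 0 from the B(phenyl) atom = 10.
With 10 π electrons (n = 2), the Hückel 4n+2 condition holds.

Aromatic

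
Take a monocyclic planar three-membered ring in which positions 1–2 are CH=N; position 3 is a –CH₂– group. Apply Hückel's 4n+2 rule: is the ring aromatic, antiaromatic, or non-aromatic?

Because the tetrahedral CH₂ carbon is sp³ and has no p orbital in the ring π system at the CH2 position, the π system cannot extend all the way around the ring.
A ring that is not fully conjugated cannot be aromatic or antiaromatic regardless of its π-electron count.

Non-aromatic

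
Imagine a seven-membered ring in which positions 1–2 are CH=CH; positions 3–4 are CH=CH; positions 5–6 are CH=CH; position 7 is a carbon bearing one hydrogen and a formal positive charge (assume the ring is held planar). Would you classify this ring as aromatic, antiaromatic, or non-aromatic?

Aromatic

All ring atoms are sp² and supply a p orbital to the ring (the double-bond atoms are sp², each contributing one p electron; the carbocation has an empty p orbital); the conjugation is uninterrupted.
Adding the contributions, 3 × 2 = 6 from the double-bond units + 0 from the CH(+) atom = 6.
That gives a 4n+2 count (6, n = 1).
(This ring is the tropylium cation.)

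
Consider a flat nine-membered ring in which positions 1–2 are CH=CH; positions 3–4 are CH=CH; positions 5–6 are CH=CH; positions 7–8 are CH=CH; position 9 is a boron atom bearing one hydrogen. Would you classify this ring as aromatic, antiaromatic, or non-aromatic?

Check conjugation: every atom in a ring double bond is sp² and brings one electron to the p orbital; the boron has an empty p orbital — every position has a p orbital, so the cyclic π system is continuous.
Tallying contributions gives 4 × 2 = 8 from the double-bond units + 0 from the BH atom = 8.
A 4n π count (8, n = 2) in a planar conjugated ring means antiaromatic.

Antiaromatic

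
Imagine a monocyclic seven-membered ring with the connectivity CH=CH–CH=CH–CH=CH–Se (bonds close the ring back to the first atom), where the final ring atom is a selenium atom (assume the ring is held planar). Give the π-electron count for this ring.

8

Every ring atom contributes a p orbital perpendicular to the ring (each doubly-bonded ring atom is sp² with one p-orbital electron; the selenium donates one lone pair from its p orbital), so the π system is cyclic and fully conjugated.
Tallying contributions gives 3 × 2 = 6 from the double-bond units + 2 from the Se atom = 8.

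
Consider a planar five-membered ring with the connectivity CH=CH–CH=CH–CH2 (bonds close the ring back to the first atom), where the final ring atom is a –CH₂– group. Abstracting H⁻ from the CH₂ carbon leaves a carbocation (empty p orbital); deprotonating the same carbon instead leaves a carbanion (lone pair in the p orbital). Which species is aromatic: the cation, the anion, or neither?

The anion

Both ions have a continuous loop of p orbitals — each ring atom is sp².
Cation: 2 × 2 + 0 = 4 π electrons → 4(1), antiaromatic.
Anion: 2 × 2 + 2 = 6 π electrons → 4(1)+2, aromatic.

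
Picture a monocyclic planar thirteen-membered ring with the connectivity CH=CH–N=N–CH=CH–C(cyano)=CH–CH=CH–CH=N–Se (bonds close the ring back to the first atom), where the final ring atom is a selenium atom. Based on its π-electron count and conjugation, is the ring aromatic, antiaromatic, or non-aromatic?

All ring atoms are sp² and supply a p orbital to the ring (each doubly-bonded ring atom is sp² with one p-orbital electron; each sp² =N– keeps its lone pair in-plane and puts one electron into the π system; the selenium donates one lone pair from its p orbital); the conjugation is uninterrupted.
π-electron count: 6 × 2 = 12 from the double-bond units + 2 from the Se atom = 14.
That gives a 4n+2 count (14, n = 3).

Aromatic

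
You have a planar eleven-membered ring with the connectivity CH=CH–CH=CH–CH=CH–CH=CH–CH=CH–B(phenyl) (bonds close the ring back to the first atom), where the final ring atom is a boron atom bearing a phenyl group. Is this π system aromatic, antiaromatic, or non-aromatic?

The p orbitals form a continuous loop: each doubly-bonded ring atom is sp² with one p-orbital electron; the boron has an empty p orbital. The ring is fully conjugated.
Tallying contributions gives 5 × 2 = 10 from the double-bond units + 0 from the B(phenyl) atom = 10.
Since 10 = 4·2 + 2, the ring meets the 4n+2 criterion.

Aromatic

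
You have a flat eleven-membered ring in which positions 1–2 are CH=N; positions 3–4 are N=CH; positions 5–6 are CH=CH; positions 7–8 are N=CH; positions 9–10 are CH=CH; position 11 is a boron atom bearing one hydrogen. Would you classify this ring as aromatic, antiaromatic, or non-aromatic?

Every ring atom contributes a p orbital perpendicular to the ring (every atom in a ring double bond is sp² and brings one electron to the p orbital; each sp² =N– keeps its lone pair in-plane and puts one electron into the π system; the boron has an empty p orbital), so the π system is cyclic and fully conjugated.
Counting π electrons: 5 × 2 = 10 from the double-bond units + 0 from the BH atom = 10.
Since 10 = 4·2 + 2, the ring meets the 4n+2 criterion.

Aromatic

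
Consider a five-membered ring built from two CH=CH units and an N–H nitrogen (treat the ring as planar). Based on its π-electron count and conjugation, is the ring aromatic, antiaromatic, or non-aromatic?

Check conjugation: each doubly-bonded ring atom is sp² with one p-orbital electron; the pyrrole-type nitrogen donates its lone pair from the p orbital — every position has a p orbital, so the cyclic π system is continuous.
Adding the contributions, 2 × 2 = 4 from the double-bond units + 2 from the NH atom = 6.
That gives a 4n+2 count (6, n = 1).
(The species described is pyrrole.)

Aromatic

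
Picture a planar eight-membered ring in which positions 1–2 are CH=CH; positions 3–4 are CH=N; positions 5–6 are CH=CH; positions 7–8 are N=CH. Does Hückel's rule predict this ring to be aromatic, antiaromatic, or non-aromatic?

All ring atoms are sp² and supply a p orbital to the ring (the double-bond atoms are sp², each contributing one p electron; the doubly-bonded nitrogens are pyridine-type — their lone pairs lie in the ring plane, leaving one electron in the p orbital); the conjugation is uninterrupted.
Adding the contributions, 4 × 2 = 8 from the 4 double-bond units.
A 4n π count (8, n = 2) in a planar conjugated ring means antiaromatic.

Antiaromatic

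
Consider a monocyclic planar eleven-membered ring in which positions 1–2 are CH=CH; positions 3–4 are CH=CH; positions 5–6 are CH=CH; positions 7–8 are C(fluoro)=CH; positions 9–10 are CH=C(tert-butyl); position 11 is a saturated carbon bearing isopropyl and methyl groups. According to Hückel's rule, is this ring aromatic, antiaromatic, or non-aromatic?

Non-aromatic

At the C(isopropyl)(methyl) position, that saturated carbon is sp³ and has no p orbital in the ring π system; the ring's p-orbital overlap is broken there.
Broken conjugation rules out both aromaticity and antiaromaticity.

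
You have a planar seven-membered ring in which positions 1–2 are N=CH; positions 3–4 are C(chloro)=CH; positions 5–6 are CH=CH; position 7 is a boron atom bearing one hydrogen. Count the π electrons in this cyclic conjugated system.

6

Check conjugation: the double-bond atoms are sp², each contributing one p electron; each sp² =N– keeps its lone pair in-plane and puts one electron into the π system; the boron has an empty p orbital — every position has a p orbital, so the cyclic π system is continuous.
Counting π electrons: 3 × 2 = 6 from the double-bond units + 0 from the BH atom = 6.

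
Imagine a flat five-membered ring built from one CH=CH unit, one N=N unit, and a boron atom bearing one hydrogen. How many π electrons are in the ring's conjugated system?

All ring atoms are sp² and supply a p orbital to the ring (the double-bond atoms are sp², each contributing one p electron; the doubly-bonded nitrogens are pyridine-type — their lone pairs lie in the ring plane, leaving one electron in the p orbital; the boron has an empty p orbital); the conjugation is uninterrupted.
Tallying contributions gives 2 × 2 = 4 from the double-bond units + 0 from the BH atom = 4.

4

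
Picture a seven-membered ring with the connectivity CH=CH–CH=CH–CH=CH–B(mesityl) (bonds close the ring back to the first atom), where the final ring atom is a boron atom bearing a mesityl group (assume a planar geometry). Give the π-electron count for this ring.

6

Every ring atom contributes a p orbital perpendicular to the ring (every atom in a ring double bond is sp² and brings one electron to the p orbital; the boron has an empty p orbital), so the π system is cyclic and fully conjugated.
Adding the contributions, 3 × 2 = 6 from the double-bond units + 0 from the B(mesityl) atom = 6.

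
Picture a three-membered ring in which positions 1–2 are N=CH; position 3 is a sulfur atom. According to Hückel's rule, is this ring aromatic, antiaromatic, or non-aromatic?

Every ring atom contributes a p orbital perpendicular to the ring (every atom in a ring double bond is sp² and brings one electron to the p orbital; each =N– nitrogen is pyridine-type (lone pair in the sp² plane, one electron in the p orbital); the sulfur donates one lone pair from its p orbital), so the π system is cyclic and fully conjugated.
Tallying contributions gives 1 × 2 = 2 from the double-bond unit + 2 from the S atom = 4.
With 4 = 4·1 π electrons, Hückel's rule classifies the planar ring as antiaromatic.

Antiaromatic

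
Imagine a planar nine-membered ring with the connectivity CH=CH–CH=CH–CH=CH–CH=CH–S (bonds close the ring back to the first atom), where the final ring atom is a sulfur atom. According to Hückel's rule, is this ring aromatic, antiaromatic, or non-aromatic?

Aromatic

All ring atoms are sp² and supply a p orbital to the ring (the double-bond atoms are sp², each contributing one p electron; the sulfur donates one lone pair from its p orbital); the conjugation is uninterrupted.
Tallying contributions gives 4 × 2 = 8 from the double-bond units + 2 from the S atom = 10.
Since 10 = 4·2 + 2, the ring meets the 4n+2 criterion.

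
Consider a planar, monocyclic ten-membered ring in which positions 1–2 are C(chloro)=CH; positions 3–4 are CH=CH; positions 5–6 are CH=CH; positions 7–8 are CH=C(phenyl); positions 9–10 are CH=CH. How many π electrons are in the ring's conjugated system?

10

The p orbitals form a continuous loop: every atom in a ring double bond is sp² and brings one electron to the p orbital. The ring is fully conjugated.
π-electron count: 5 × 2 = 10 from the 5 double-bond units.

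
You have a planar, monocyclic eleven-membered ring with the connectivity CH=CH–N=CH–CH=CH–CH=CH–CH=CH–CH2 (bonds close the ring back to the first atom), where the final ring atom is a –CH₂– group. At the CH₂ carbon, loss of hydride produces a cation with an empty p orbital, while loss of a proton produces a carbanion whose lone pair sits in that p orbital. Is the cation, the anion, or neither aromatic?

The cation

Both ions have a continuous loop of p orbitals — each ring atom is sp².
Cation: 5 × 2 + 0 = 10 π electrons → 4(2)+2, aromatic.
Anion: 5 × 2 + 2 = 12 π electrons → 4(3), antiaromatic.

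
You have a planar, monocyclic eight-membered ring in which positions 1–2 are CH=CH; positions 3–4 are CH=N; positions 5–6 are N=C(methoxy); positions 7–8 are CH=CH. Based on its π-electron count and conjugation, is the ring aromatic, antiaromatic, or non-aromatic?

Antiaromatic

Every ring atom contributes a p orbital perpendicular to the ring (the double-bond atoms are sp², each contributing one p electron; each sp² =N– keeps its lone pair in-plane and puts one electron into the π system), so the π system is cyclic and fully conjugated.
π-electron count: 4 × 2 = 8 from the 4 double-bond units.
A 4n π count (8, n = 2) in a planar conjugated ring means antiaromatic.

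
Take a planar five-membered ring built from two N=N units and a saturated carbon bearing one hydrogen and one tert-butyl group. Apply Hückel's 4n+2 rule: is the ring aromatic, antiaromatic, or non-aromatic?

Non-aromatic

The CH(tert-butyl) carbon is saturated: that saturated carbon is sp³ and has no p orbital in the ring π system. Conjugation is not continuous around the ring.
Hückel's rule only applies to fully conjugated rings, so this one is simply non-aromatic.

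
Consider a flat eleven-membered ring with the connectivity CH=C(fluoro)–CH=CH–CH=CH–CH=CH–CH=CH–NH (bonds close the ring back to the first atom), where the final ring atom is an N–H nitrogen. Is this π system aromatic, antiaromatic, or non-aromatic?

Check conjugation: each doubly-bonded ring atom is sp² with one p-orbital electron; the pyrrole-type nitrogen donates its lone pair from the p orbital — every position has a p orbital, so the cyclic π system is continuous.
Counting π electrons: 5 × 2 = 10 from the double-bond units + 2 from the NH atom = 12.
12 = 4(3); a planar, fully conjugated 4n system is antiaromatic.

Antiaromatic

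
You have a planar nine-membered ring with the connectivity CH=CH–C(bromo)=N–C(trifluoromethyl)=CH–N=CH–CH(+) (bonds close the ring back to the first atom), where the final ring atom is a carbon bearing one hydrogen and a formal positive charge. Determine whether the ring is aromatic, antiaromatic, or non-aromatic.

All ring atoms are sp² and supply a p orbital to the ring (each doubly-bonded ring atom is sp² with one p-orbital electron; the doubly-bonded nitrogens are pyridine-type — their lone pairs lie in the ring plane, leaving one electron in the p orbital; the carbocation has an empty p orbital); the conjugation is uninterrupted.
Tallying contributions gives 4 × 2 = 8 from the double-bond units + 0 from the CH(+) atom = 8.
A 4n π count (8, n = 2) in a planar conjugated ring means antiaromatic.

Antiaromatic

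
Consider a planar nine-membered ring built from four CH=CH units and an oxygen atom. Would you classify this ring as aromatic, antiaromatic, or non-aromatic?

All ring atoms are sp² and supply a p orbital to the ring (each doubly-bonded ring atom is sp² with one p-orbital electron; the oxygen donates one lone pair from its p orbital); the conjugation is uninterrupted.
π-electron count: 4 × 2 = 8 from the double-bond units + 2 from the O atom = 10.
10 = 4(2) + 2, which satisfies Hückel's 4n+2 rule.

Aromatic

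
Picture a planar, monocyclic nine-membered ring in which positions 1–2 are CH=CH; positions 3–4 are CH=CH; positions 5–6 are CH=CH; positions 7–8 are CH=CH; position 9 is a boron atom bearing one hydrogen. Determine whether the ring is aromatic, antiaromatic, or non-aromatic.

The p orbitals form a continuous loop: every atom in a ring double bond is sp² and brings one electron to the p orbital; the boron has an empty p orbital. The ring is fully conjugated.
π-electron count: 4 × 2 = 8 from the double-bond units + 0 from the BH atom = 8.
8 = 4(2); a planar, fully conjugated 4n system is antiaromatic.

Antiaromatic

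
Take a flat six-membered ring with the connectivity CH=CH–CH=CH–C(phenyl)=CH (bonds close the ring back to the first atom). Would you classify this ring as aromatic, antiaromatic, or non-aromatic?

Check conjugation: every atom in a ring double bond is sp² and brings one electron to the p orbital — every position has a p orbital, so the cyclic π system is continuous.
Adding the contributions, 3 × 2 = 6 from the 3 double-bond units.
With 6 π electrons (n = 1), the Hückel 4n+2 condition holds.

Aromatic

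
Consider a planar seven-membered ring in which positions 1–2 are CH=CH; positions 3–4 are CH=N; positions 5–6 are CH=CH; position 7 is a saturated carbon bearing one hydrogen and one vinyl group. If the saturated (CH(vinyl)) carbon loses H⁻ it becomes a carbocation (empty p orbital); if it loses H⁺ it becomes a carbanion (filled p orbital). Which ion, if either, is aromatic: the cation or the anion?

Once that carbon is sp², every ring atom has a p orbital and both ions are fully conjugated.
Cation: 3 × 2 + 0 = 6 π electrons → 4(1)+2, aromatic.
Anion: 3 × 2 + 2 = 8 π electrons → 4(2), antiaromatic.

The cation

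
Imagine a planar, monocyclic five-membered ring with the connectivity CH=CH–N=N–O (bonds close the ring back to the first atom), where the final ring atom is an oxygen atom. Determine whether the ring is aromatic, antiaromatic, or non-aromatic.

The p orbitals form a continuous loop: the double-bond atoms are sp², each contributing one p electron; each sp² =N– keeps its lone pair in-plane and puts one electron into the π system; the oxygen donates one lone pair from its p orbital. The ring is fully conjugated.
Counting π electrons: 2 × 2 = 4 from the double-bond units + 2 from the O atom = 6.
6 = 4(1) + 2, which satisfies Hückel's 4n+2 rule.

Aromatic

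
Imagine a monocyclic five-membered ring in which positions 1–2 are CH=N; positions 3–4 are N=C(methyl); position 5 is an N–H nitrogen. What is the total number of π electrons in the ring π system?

6

All ring atoms are sp² and supply a p orbital to the ring (every atom in a ring double bond is sp² and brings one electron to the p orbital; the doubly-bonded nitrogens are pyridine-type — their lone pairs lie in the ring plane, leaving one electron in the p orbital; the pyrrole-type nitrogen donates its lone pair from the p orbital); the conjugation is uninterrupted.
π-electron count: 2 × 2 = 4 from the double-bond units + 2 from the NH atom = 6.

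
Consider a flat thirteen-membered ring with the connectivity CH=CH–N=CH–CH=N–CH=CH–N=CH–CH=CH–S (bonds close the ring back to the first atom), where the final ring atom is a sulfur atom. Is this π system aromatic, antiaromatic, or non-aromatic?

Aromatic

Every ring atom contributes a p orbital perpendicular to the ring (the double-bond atoms are sp², each contributing one p electron; each =N– nitrogen is pyridine-type (lone pair in the sp² plane, one electron in the p orbital); the sulfur donates one lone pair from its p orbital), so the π system is cyclic and fully conjugated.
π-electron count: 6 × 2 = 12 from the double-bond units + 2 from the S atom = 14.
14 = 4(3) + 2, which satisfies Hückel's 4n+2 rule.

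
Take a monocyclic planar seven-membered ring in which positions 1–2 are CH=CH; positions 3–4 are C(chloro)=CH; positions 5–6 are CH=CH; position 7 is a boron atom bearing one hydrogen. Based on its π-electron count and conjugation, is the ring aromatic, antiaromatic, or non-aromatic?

All ring atoms are sp² and supply a p orbital to the ring (each doubly-bonded ring atom is sp² with one p-orbital electron; the boron has an empty p orbital); the conjugation is uninterrupted.
Tallying contributions gives 3 × 2 = 6 from the double-bond units + 0 from the BH atom = 6.
Since 6 = 4·1 + 2, the ring meets the 4n+2 criterion.

Aromatic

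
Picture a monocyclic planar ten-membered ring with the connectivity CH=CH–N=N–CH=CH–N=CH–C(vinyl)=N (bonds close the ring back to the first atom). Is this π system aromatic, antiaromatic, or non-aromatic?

Aromatic

Check conjugation: every atom in a ring double bond is sp² and brings one electron to the p orbital; the doubly-bonded nitrogens are pyridine-type — their lone pairs lie in the ring plane, leaving one electron in the p orbital — every position has a p orbital, so the cyclic π system is continuous.
Adding the contributions, 5 × 2 = 10 from the 5 double-bond units.
With 10 π electrons (n = 2), the Hückel 4n+2 condition holds.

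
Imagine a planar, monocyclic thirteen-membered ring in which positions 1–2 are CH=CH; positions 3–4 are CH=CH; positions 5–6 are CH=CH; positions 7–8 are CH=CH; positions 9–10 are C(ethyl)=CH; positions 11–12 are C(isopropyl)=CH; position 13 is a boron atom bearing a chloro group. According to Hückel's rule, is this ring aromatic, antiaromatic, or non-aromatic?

All ring atoms are sp² and supply a p orbital to the ring (the double-bond atoms are sp², each contributing one p electron; the boron has an empty p orbital); the conjugation is uninterrupted.
Adding the contributions, 6 × 2 = 12 from the double-bond units + 0 from the B(chloro) atom = 12.
12 is a 4n count (n = 3), so the planar conjugated ring is antiaromatic.

Antiaromatic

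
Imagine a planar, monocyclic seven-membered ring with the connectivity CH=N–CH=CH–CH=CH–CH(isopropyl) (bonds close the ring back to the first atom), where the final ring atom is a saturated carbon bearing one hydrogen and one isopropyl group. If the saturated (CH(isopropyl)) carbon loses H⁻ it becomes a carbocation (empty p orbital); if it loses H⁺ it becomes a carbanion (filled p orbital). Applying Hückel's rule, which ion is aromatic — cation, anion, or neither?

The cation

Both ions have a continuous loop of p orbitals — each ring atom is sp².
Cation: 3 × 2 + 0 = 6 π electrons → 4(1)+2, aromatic.
Anion: 3 × 2 + 2 = 8 π electrons → 4(2), antiaromatic.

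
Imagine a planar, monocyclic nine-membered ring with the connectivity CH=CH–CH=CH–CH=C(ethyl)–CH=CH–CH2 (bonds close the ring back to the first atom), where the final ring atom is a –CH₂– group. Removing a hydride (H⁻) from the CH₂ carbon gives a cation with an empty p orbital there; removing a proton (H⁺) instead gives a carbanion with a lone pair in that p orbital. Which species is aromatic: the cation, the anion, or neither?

In both ions every ring atom is sp² and contributes a p orbital, so both rings are fully conjugated.
Cation: 4 × 2 + 0 = 8 π electrons → 4(2), antiaromatic.
Anion: 4 × 2 + 2 = 10 π electrons → 4(2)+2, aromatic.

The anion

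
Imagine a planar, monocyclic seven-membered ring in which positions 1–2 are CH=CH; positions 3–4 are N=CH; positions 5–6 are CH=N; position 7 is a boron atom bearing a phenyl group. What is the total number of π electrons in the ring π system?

All ring atoms are sp² and supply a p orbital to the ring (each doubly-bonded ring atom is sp² with one p-orbital electron; the doubly-bonded nitrogens are pyridine-type — their lone pairs lie in the ring plane, leaving one electron in the p orbital; the boron has an empty p orbital); the conjugation is uninterrupted.
π-electron count: 3 × 2 = 6 from the double-bond units + 0 from the B(phenyl) atom = 6.

6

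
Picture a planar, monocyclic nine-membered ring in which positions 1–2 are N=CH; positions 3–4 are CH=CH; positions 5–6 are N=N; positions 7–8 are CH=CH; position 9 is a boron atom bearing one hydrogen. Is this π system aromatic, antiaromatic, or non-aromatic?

Antiaromatic

All ring atoms are sp² and supply a p orbital to the ring (the double-bond atoms are sp², each contributing one p electron; the doubly-bonded nitrogens are pyridine-type — their lone pairs lie in the ring plane, leaving one electron in the p orbital; the boron has an empty p orbital); the conjugation is uninterrupted.
Counting π electrons: 4 × 2 = 8 from the double-bond units + 0 from the BH atom = 8.
8 = 4(2); a planar, fully conjugated 4n system is antiaromatic.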